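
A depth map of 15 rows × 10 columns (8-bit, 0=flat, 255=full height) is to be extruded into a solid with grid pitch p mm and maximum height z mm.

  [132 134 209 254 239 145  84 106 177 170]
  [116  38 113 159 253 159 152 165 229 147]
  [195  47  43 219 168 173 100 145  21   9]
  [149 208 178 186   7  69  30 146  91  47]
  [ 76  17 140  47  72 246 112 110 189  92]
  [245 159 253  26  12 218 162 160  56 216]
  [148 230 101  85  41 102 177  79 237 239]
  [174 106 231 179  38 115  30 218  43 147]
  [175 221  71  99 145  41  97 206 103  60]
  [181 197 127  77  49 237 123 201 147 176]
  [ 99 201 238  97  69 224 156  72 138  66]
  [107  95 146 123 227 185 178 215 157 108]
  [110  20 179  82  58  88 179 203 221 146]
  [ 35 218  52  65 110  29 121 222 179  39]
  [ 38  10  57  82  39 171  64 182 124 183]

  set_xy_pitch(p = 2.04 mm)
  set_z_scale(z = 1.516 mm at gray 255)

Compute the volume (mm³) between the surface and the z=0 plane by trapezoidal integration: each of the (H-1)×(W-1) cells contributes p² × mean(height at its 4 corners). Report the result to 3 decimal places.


height_mm = gray/255 × 1.516; cell vol = 2.04² × mean(4 corners)
unit = 2.04² × 1.516 / (4×255) = 0.00618528 mm³ per gray-sum
row 0: Σ corner-gray over 9 cells = 5797  → 35.8561
row 1: Σ corner-gray over 9 cells = 4835  → 29.9058
row 2: Σ corner-gray over 9 cells = 4062  → 25.1246
row 3: Σ corner-gray over 9 cells = 4060  → 25.1122
row 4: Σ corner-gray over 9 cells = 4587  → 28.3719
row 5: Σ corner-gray over 9 cells = 5044  → 31.1986
row 6: Σ corner-gray over 9 cells = 4732  → 29.2687
row 7: Σ corner-gray over 9 cells = 4442  → 27.4750
row 8: Σ corner-gray over 9 cells = 4874  → 30.1471
row 9: Σ corner-gray over 9 cells = 5228  → 32.3366
row 10: Σ corner-gray over 9 cells = 5422  → 33.5366
row 11: Σ corner-gray over 9 cells = 5183  → 32.0583
row 12: Σ corner-gray over 9 cells = 4382  → 27.1039
row 13: Σ corner-gray over 9 cells = 3745  → 23.1639
Σ rows: total corner-gray = 66393  → 410.6593 mm³

410.659


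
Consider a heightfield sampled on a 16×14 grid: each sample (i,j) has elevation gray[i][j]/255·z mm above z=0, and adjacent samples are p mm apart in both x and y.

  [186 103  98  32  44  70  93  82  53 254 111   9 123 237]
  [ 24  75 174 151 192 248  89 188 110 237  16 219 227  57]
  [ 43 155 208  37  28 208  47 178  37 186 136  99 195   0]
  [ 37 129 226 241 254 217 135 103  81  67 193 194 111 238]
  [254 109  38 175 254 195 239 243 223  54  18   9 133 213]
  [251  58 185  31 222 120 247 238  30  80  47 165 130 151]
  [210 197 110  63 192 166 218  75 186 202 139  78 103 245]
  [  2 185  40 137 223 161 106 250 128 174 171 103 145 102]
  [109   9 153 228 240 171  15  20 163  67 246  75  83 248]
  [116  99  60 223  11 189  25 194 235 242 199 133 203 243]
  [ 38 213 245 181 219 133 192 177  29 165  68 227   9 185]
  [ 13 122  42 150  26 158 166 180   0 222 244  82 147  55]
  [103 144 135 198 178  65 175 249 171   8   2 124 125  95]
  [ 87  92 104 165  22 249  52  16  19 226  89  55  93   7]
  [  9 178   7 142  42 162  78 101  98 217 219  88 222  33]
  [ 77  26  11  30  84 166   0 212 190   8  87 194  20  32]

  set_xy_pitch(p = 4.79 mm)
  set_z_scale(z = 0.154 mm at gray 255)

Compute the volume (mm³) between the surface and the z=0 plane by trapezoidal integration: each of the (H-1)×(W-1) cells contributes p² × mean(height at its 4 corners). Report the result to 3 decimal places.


height_mm = gray/255 × 0.154; cell vol = 4.79² × mean(4 corners)
unit = 4.79² × 0.154 / (4×255) = 0.00346411 mm³ per gray-sum
row 0: Σ corner-gray over 13 cells = 6500  → 22.5167
row 1: Σ corner-gray over 13 cells = 7004  → 24.2626
row 2: Σ corner-gray over 13 cells = 7248  → 25.1079
row 3: Σ corner-gray over 13 cells = 8024  → 27.7960
row 4: Σ corner-gray over 13 cells = 7355  → 25.4785
row 5: Σ corner-gray over 13 cells = 7421  → 25.7072
row 6: Σ corner-gray over 13 cells = 7663  → 26.5455
row 7: Σ corner-gray over 13 cells = 7047  → 24.4116
row 8: Σ corner-gray over 13 cells = 7282  → 25.2256
row 9: Σ corner-gray over 13 cells = 7924  → 27.4496
row 10: Σ corner-gray over 13 cells = 7085  → 24.5432
row 11: Σ corner-gray over 13 cells = 6492  → 22.4890
row 12: Σ corner-gray over 13 cells = 5804  → 20.1057
row 13: Σ corner-gray over 13 cells = 5608  → 19.4267
row 14: Σ corner-gray over 13 cells = 5315  → 18.4117
Σ rows: total corner-gray = 103772  → 359.4775 mm³

359.478


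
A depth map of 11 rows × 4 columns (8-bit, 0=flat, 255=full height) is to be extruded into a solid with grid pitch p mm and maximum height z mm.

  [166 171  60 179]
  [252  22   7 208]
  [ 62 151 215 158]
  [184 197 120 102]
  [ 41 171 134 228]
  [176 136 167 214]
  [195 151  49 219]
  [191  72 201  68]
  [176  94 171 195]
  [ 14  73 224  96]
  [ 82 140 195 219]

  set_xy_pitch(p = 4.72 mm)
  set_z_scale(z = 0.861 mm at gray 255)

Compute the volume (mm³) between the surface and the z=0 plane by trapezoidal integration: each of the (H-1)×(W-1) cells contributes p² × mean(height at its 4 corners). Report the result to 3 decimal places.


315.106

height_mm = gray/255 × 0.861; cell vol = 4.72² × mean(4 corners)
unit = 4.72² × 0.861 / (4×255) = 0.0188056 mm³ per gray-sum
row 0: Σ corner-gray over 3 cells = 1325  → 24.9174
row 1: Σ corner-gray over 3 cells = 1470  → 27.6442
row 2: Σ corner-gray over 3 cells = 1872  → 35.2041
row 3: Σ corner-gray over 3 cells = 1799  → 33.8313
row 4: Σ corner-gray over 3 cells = 1875  → 35.2605
row 5: Σ corner-gray over 3 cells = 1810  → 34.0381
row 6: Σ corner-gray over 3 cells = 1619  → 30.4463
row 7: Σ corner-gray over 3 cells = 1706  → 32.0823
row 8: Σ corner-gray over 3 cells = 1605  → 30.1830
row 9: Σ corner-gray over 3 cells = 1675  → 31.4994
Σ rows: total corner-gray = 16756  → 315.1065 mm³


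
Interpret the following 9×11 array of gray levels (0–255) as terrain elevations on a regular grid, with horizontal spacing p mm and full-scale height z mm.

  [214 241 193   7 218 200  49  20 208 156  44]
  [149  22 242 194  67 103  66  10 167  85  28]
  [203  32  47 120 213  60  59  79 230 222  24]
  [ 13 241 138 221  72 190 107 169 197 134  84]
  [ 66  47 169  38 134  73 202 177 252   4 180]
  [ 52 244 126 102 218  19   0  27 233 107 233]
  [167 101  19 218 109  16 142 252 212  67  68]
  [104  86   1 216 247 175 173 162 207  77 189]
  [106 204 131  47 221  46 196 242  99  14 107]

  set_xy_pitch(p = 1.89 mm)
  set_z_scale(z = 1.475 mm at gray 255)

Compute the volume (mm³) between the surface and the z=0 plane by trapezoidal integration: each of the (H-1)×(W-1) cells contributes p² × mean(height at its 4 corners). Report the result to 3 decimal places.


height_mm = gray/255 × 1.475; cell vol = 1.89² × mean(4 corners)
unit = 1.89² × 1.475 / (4×255) = 0.00516554 mm³ per gray-sum
row 0: Σ corner-gray over 10 cells = 4931  → 25.4713
row 1: Σ corner-gray over 10 cells = 4440  → 22.9350
row 2: Σ corner-gray over 10 cells = 5386  → 27.8216
row 3: Σ corner-gray over 10 cells = 5473  → 28.2710
row 4: Σ corner-gray over 10 cells = 4875  → 25.1820
row 5: Σ corner-gray over 10 cells = 4944  → 25.5384
row 6: Σ corner-gray over 10 cells = 5488  → 28.3485
row 7: Σ corner-gray over 10 cells = 5594  → 28.8960
Σ rows: total corner-gray = 41131  → 212.4637 mm³

212.464


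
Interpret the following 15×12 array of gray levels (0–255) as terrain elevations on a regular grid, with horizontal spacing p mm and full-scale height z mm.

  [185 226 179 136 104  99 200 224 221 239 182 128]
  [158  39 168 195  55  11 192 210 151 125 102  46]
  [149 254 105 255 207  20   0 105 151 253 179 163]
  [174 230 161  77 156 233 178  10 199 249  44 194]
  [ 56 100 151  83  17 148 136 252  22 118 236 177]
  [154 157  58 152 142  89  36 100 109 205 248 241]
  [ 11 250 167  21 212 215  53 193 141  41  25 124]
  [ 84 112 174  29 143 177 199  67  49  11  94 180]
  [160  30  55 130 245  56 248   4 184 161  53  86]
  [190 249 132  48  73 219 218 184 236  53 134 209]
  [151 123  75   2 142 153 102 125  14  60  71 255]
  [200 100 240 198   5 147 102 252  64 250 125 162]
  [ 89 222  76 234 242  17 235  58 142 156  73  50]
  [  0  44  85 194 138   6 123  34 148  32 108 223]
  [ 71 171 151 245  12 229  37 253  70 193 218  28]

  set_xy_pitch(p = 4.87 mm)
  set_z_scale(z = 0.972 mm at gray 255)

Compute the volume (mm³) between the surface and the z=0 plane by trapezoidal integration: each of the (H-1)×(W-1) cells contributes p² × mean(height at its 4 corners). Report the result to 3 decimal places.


height_mm = gray/255 × 0.972; cell vol = 4.87² × mean(4 corners)
unit = 4.87² × 0.972 / (4×255) = 0.0226008 mm³ per gray-sum
row 0: Σ corner-gray over 11 cells = 6633  → 149.9112
row 1: Σ corner-gray over 11 cells = 6070  → 137.1869
row 2: Σ corner-gray over 11 cells = 6812  → 153.9567
row 3: Σ corner-gray over 11 cells = 6201  → 140.1476
row 4: Σ corner-gray over 11 cells = 5746  → 129.8643
row 5: Σ corner-gray over 11 cells = 5758  → 130.1355
row 6: Σ corner-gray over 11 cells = 5145  → 116.2812
row 7: Σ corner-gray over 11 cells = 4952  → 111.9192
row 8: Σ corner-gray over 11 cells = 6069  → 137.1643
row 9: Σ corner-gray over 11 cells = 5631  → 127.2652
row 10: Σ corner-gray over 11 cells = 5468  → 123.5812
row 11: Σ corner-gray over 11 cells = 6377  → 144.1254
row 12: Σ corner-gray over 11 cells = 5096  → 115.1737
row 13: Σ corner-gray over 11 cells = 5304  → 119.8747
Σ rows: total corner-gray = 81262  → 1836.5871 mm³

1836.587


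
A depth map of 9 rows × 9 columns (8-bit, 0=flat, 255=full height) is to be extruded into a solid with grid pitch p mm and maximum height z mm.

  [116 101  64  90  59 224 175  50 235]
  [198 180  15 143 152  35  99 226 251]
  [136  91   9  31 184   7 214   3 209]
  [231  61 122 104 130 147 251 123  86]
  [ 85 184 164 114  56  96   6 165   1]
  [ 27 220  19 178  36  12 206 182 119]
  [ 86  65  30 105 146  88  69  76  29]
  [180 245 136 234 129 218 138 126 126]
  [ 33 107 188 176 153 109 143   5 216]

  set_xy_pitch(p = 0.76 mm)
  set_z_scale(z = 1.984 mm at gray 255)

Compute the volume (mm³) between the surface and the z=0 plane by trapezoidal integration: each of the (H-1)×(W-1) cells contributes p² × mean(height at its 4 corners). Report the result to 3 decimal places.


height_mm = gray/255 × 1.984; cell vol = 0.76² × mean(4 corners)
unit = 0.76² × 1.984 / (4×255) = 0.00112349 mm³ per gray-sum
row 0: Σ corner-gray over 8 cells = 4026  → 4.5232
row 1: Σ corner-gray over 8 cells = 3572  → 4.0131
row 2: Σ corner-gray over 8 cells = 3616  → 4.0625
row 3: Σ corner-gray over 8 cells = 3849  → 4.3243
row 4: Σ corner-gray over 8 cells = 3508  → 3.9412
row 5: Σ corner-gray over 8 cells = 3125  → 3.5109
row 6: Σ corner-gray over 8 cells = 4031  → 4.5288
row 7: Σ corner-gray over 8 cells = 4769  → 5.3579
Σ rows: total corner-gray = 30496  → 34.2619 mm³

34.262


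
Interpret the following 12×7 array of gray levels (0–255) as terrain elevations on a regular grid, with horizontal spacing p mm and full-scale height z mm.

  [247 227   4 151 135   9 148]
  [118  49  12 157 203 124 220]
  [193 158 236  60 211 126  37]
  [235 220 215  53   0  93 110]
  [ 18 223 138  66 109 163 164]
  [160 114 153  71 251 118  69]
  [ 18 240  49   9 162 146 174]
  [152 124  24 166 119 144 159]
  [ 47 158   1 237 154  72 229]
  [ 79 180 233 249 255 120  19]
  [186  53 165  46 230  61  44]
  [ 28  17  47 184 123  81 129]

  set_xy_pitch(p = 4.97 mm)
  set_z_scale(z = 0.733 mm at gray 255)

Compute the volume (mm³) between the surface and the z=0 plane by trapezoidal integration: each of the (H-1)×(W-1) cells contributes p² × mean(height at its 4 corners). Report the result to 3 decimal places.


height_mm = gray/255 × 0.733; cell vol = 4.97² × mean(4 corners)
unit = 4.97² × 0.733 / (4×255) = 0.0177507 mm³ per gray-sum
row 0: Σ corner-gray over 6 cells = 2875  → 51.0334
row 1: Σ corner-gray over 6 cells = 3240  → 57.5124
row 2: Σ corner-gray over 6 cells = 3319  → 58.9147
row 3: Σ corner-gray over 6 cells = 3087  → 54.7965
row 4: Σ corner-gray over 6 cells = 3223  → 57.2107
row 5: Σ corner-gray over 6 cells = 3047  → 54.0865
row 6: Σ corner-gray over 6 cells = 2869  → 50.9269
row 7: Σ corner-gray over 6 cells = 2985  → 52.9860
row 8: Σ corner-gray over 6 cells = 3692  → 65.5357
row 9: Σ corner-gray over 6 cells = 3512  → 62.3406
row 10: Σ corner-gray over 6 cells = 2401  → 42.6195
Σ rows: total corner-gray = 34250  → 607.9630 mm³

607.963


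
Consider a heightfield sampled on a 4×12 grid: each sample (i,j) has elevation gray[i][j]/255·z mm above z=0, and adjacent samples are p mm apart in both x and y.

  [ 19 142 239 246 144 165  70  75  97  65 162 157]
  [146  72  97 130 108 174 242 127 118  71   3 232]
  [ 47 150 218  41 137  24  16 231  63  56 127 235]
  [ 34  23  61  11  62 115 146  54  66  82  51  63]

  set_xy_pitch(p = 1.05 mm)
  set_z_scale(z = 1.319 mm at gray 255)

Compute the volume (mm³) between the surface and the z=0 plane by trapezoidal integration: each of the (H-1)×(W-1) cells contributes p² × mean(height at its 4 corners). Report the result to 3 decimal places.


20.765

height_mm = gray/255 × 1.319; cell vol = 1.05² × mean(4 corners)
unit = 1.05² × 1.319 / (4×255) = 0.00142568 mm³ per gray-sum
row 0: Σ corner-gray over 11 cells = 5648  → 8.0523
row 1: Σ corner-gray over 11 cells = 5070  → 7.2282
row 2: Σ corner-gray over 11 cells = 3847  → 5.4846
Σ rows: total corner-gray = 14565  → 20.7651 mm³


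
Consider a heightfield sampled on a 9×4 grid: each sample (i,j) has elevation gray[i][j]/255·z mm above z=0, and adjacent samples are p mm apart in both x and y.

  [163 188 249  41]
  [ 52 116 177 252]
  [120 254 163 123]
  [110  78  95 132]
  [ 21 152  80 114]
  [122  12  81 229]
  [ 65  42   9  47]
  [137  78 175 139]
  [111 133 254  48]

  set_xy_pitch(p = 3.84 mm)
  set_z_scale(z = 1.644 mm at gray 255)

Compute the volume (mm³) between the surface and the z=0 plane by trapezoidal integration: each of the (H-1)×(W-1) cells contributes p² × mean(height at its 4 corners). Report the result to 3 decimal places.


height_mm = gray/255 × 1.644; cell vol = 3.84² × mean(4 corners)
unit = 3.84² × 1.644 / (4×255) = 0.0237664 mm³ per gray-sum
row 0: Σ corner-gray over 3 cells = 1968  → 46.7723
row 1: Σ corner-gray over 3 cells = 1967  → 46.7486
row 2: Σ corner-gray over 3 cells = 1665  → 39.5711
row 3: Σ corner-gray over 3 cells = 1187  → 28.2108
row 4: Σ corner-gray over 3 cells = 1136  → 26.9987
row 5: Σ corner-gray over 3 cells = 751  → 17.8486
row 6: Σ corner-gray over 3 cells = 996  → 23.6714
row 7: Σ corner-gray over 3 cells = 1715  → 40.7594
Σ rows: total corner-gray = 11385  → 270.5809 mm³

270.581


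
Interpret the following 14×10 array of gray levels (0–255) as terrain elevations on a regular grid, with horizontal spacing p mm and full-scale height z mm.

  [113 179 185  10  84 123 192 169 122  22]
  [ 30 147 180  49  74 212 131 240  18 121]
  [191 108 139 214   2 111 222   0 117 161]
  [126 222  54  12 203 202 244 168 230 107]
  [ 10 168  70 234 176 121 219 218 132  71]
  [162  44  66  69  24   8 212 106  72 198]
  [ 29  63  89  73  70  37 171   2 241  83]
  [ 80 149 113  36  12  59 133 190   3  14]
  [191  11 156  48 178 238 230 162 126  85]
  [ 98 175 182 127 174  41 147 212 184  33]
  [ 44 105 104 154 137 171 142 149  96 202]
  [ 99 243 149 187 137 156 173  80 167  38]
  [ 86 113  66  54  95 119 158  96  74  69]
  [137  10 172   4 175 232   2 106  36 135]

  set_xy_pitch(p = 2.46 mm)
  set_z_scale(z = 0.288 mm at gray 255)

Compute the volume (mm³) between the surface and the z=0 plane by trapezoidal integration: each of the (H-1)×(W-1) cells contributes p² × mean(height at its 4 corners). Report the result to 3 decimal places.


98.156

height_mm = gray/255 × 0.288; cell vol = 2.46² × mean(4 corners)
unit = 2.46² × 0.288 / (4×255) = 0.00170869 mm³ per gray-sum
row 0: Σ corner-gray over 9 cells = 4516  → 7.7164
row 1: Σ corner-gray over 9 cells = 4431  → 7.5712
row 2: Σ corner-gray over 9 cells = 5081  → 8.6818
row 3: Σ corner-gray over 9 cells = 5660  → 9.6712
row 4: Σ corner-gray over 9 cells = 4319  → 7.3798
row 5: Σ corner-gray over 9 cells = 3166  → 5.4097
row 6: Σ corner-gray over 9 cells = 3088  → 5.2764
row 7: Σ corner-gray over 9 cells = 4058  → 6.9339
row 8: Σ corner-gray over 9 cells = 5189  → 8.8664
row 9: Σ corner-gray over 9 cells = 4977  → 8.5041
row 10: Σ corner-gray over 9 cells = 5083  → 8.6853
row 11: Σ corner-gray over 9 cells = 4426  → 7.5626
row 12: Σ corner-gray over 9 cells = 3451  → 5.8967
Σ rows: total corner-gray = 57445  → 98.1555 mm³


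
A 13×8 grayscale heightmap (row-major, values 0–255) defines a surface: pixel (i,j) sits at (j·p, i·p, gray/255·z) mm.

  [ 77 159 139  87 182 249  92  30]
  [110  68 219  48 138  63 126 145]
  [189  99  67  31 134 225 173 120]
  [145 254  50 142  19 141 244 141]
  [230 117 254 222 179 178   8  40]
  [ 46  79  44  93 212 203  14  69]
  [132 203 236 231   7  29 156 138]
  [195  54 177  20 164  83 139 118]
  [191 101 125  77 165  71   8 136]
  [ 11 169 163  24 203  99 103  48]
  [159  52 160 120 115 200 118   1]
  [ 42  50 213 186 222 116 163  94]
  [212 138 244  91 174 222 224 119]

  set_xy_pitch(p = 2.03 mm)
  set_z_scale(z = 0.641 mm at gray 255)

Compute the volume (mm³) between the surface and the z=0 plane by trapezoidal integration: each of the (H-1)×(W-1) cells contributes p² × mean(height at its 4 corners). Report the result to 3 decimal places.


111.109

height_mm = gray/255 × 0.641; cell vol = 2.03² × mean(4 corners)
unit = 2.03² × 0.641 / (4×255) = 0.0025897 mm³ per gray-sum
row 0: Σ corner-gray over 7 cells = 3502  → 9.0691
row 1: Σ corner-gray over 7 cells = 3346  → 8.6651
row 2: Σ corner-gray over 7 cells = 3753  → 9.7192
row 3: Σ corner-gray over 7 cells = 4172  → 10.8042
row 4: Σ corner-gray over 7 cells = 3591  → 9.2996
row 5: Σ corner-gray over 7 cells = 3399  → 8.8024
row 6: Σ corner-gray over 7 cells = 3581  → 9.2737
row 7: Σ corner-gray over 7 cells = 3008  → 7.7898
row 8: Σ corner-gray over 7 cells = 3002  → 7.7743
row 9: Σ corner-gray over 7 cells = 3271  → 8.4709
row 10: Σ corner-gray over 7 cells = 3726  → 9.6492
row 11: Σ corner-gray over 7 cells = 4553  → 11.7909
Σ rows: total corner-gray = 42904  → 111.1086 mm³


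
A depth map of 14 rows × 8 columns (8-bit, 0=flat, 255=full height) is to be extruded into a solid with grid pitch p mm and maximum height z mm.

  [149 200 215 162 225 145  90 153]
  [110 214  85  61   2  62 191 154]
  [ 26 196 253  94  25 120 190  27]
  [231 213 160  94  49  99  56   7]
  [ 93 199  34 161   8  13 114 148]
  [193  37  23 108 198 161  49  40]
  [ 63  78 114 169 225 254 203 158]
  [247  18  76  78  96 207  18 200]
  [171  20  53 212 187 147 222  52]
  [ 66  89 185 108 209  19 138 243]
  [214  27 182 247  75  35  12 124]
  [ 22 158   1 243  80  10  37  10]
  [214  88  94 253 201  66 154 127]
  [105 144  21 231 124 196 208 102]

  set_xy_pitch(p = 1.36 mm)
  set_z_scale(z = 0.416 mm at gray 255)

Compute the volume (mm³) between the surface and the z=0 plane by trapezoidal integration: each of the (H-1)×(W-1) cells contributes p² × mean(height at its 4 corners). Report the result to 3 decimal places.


32.994

height_mm = gray/255 × 0.416; cell vol = 1.36² × mean(4 corners)
unit = 1.36² × 0.416 / (4×255) = 0.000754347 mm³ per gray-sum
row 0: Σ corner-gray over 7 cells = 3870  → 2.9193
row 1: Σ corner-gray over 7 cells = 3303  → 2.4916
row 2: Σ corner-gray over 7 cells = 3389  → 2.5565
row 3: Σ corner-gray over 7 cells = 2879  → 2.1718
row 4: Σ corner-gray over 7 cells = 2684  → 2.0247
row 5: Σ corner-gray over 7 cells = 3692  → 2.7850
row 6: Σ corner-gray over 7 cells = 3740  → 2.8213
row 7: Σ corner-gray over 7 cells = 3338  → 2.5180
row 8: Σ corner-gray over 7 cells = 3710  → 2.7986
row 9: Σ corner-gray over 7 cells = 3299  → 2.4886
row 10: Σ corner-gray over 7 cells = 2584  → 1.9492
row 11: Σ corner-gray over 7 cells = 3143  → 2.3709
row 12: Σ corner-gray over 7 cells = 4108  → 3.0989
Σ rows: total corner-gray = 43739  → 32.9944 mm³


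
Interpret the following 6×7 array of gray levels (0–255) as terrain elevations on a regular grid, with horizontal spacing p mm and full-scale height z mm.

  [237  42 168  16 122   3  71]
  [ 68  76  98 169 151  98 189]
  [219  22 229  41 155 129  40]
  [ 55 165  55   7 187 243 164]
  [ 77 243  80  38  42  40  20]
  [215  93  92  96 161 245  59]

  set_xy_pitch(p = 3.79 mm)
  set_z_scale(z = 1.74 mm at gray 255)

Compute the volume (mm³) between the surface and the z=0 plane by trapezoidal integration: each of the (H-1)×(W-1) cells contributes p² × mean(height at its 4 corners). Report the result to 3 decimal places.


height_mm = gray/255 × 1.74; cell vol = 3.79² × mean(4 corners)
unit = 3.79² × 1.74 / (4×255) = 0.0245035 mm³ per gray-sum
row 0: Σ corner-gray over 6 cells = 2451  → 60.0580
row 1: Σ corner-gray over 6 cells = 2852  → 69.8839
row 2: Σ corner-gray over 6 cells = 2944  → 72.1382
row 3: Σ corner-gray over 6 cells = 2516  → 61.6507
row 4: Σ corner-gray over 6 cells = 2631  → 64.4686
Σ rows: total corner-gray = 13394  → 328.1994 mm³

328.199


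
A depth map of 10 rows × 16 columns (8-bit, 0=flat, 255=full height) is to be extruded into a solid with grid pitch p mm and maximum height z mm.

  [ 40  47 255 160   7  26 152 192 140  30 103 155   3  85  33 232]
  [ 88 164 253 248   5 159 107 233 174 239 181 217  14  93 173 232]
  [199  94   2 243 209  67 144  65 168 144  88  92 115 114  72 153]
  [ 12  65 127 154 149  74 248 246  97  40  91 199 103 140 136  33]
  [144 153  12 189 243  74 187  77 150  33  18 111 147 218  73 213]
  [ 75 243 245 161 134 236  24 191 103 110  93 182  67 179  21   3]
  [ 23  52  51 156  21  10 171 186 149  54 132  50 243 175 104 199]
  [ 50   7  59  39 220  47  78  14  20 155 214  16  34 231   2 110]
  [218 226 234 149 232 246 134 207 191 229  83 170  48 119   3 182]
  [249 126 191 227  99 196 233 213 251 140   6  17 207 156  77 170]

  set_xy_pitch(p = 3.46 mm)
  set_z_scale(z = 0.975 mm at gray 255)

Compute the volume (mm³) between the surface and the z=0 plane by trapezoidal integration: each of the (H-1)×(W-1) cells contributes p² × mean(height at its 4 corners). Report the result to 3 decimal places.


791.165

height_mm = gray/255 × 0.975; cell vol = 3.46² × mean(4 corners)
unit = 3.46² × 0.975 / (4×255) = 0.0114434 mm³ per gray-sum
row 0: Σ corner-gray over 15 cells = 7888  → 90.2659
row 1: Σ corner-gray over 15 cells = 8426  → 96.4224
row 2: Σ corner-gray over 15 cells = 7369  → 84.3267
row 3: Σ corner-gray over 15 cells = 7510  → 85.9402
row 4: Σ corner-gray over 15 cells = 7783  → 89.0643
row 5: Σ corner-gray over 15 cells = 7386  → 84.5213
row 6: Σ corner-gray over 15 cells = 5762  → 65.9371
row 7: Σ corner-gray over 15 cells = 7374  → 84.3839
row 8: Σ corner-gray over 15 cells = 9639  → 110.3033
Σ rows: total corner-gray = 69137  → 791.1652 mm³


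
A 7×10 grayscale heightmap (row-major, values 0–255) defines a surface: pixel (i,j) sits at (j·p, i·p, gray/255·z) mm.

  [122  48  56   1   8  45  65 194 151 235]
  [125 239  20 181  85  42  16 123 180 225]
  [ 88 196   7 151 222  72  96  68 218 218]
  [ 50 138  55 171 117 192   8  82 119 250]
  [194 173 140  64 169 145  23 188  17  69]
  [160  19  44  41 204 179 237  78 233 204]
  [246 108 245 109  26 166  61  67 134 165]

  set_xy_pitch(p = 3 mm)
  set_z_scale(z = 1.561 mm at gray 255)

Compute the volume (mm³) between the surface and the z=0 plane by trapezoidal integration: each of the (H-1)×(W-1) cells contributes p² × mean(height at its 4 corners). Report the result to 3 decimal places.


356.872

height_mm = gray/255 × 1.561; cell vol = 3² × mean(4 corners)
unit = 3² × 1.561 / (4×255) = 0.0137735 mm³ per gray-sum
row 0: Σ corner-gray over 9 cells = 3615  → 49.7913
row 1: Σ corner-gray over 9 cells = 4488  → 61.8156
row 2: Σ corner-gray over 9 cells = 4430  → 61.0167
row 3: Σ corner-gray over 9 cells = 4165  → 57.3667
row 4: Σ corner-gray over 9 cells = 4535  → 62.4630
row 5: Σ corner-gray over 9 cells = 4677  → 64.4188
Σ rows: total corner-gray = 25910  → 356.8721 mm³


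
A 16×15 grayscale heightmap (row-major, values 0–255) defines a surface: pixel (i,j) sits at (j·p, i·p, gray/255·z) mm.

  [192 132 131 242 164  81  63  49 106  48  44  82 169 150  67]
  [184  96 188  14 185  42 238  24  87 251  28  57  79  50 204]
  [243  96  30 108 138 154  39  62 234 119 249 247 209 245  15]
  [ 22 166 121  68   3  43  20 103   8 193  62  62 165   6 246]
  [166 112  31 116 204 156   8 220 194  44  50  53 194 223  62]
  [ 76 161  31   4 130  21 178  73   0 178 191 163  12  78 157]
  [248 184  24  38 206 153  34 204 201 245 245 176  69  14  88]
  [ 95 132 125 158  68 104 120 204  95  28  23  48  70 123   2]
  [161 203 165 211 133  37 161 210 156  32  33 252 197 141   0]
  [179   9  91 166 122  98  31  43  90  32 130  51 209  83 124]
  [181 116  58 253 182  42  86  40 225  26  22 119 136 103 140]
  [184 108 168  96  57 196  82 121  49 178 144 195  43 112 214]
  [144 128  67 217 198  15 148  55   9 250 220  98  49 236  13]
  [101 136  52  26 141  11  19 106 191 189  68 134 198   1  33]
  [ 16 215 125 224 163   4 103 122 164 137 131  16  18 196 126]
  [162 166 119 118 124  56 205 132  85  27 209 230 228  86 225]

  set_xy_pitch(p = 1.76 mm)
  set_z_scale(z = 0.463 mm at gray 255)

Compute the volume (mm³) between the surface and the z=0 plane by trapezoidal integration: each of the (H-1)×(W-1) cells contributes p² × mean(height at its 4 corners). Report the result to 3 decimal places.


height_mm = gray/255 × 0.463; cell vol = 1.76² × mean(4 corners)
unit = 1.76² × 0.463 / (4×255) = 0.00140607 mm³ per gray-sum
row 0: Σ corner-gray over 14 cells = 6247  → 8.7837
row 1: Σ corner-gray over 14 cells = 7184  → 10.1012
row 2: Σ corner-gray over 14 cells = 6426  → 9.0354
row 3: Σ corner-gray over 14 cells = 5746  → 8.0793
row 4: Σ corner-gray over 14 cells = 6111  → 8.5925
row 5: Σ corner-gray over 14 cells = 6595  → 9.2730
row 6: Σ corner-gray over 14 cells = 6615  → 9.3011
row 7: Σ corner-gray over 14 cells = 6716  → 9.4431
row 8: Σ corner-gray over 14 cells = 6636  → 9.3307
row 9: Σ corner-gray over 14 cells = 5750  → 8.0849
row 10: Σ corner-gray over 14 cells = 6633  → 9.3264
row 11: Σ corner-gray over 14 cells = 7033  → 9.8889
row 12: Σ corner-gray over 14 cells = 6215  → 8.7387
row 13: Σ corner-gray over 14 cells = 6056  → 8.5151
row 14: Σ corner-gray over 14 cells = 7335  → 10.3135
Σ rows: total corner-gray = 97298  → 136.8076 mm³

136.808


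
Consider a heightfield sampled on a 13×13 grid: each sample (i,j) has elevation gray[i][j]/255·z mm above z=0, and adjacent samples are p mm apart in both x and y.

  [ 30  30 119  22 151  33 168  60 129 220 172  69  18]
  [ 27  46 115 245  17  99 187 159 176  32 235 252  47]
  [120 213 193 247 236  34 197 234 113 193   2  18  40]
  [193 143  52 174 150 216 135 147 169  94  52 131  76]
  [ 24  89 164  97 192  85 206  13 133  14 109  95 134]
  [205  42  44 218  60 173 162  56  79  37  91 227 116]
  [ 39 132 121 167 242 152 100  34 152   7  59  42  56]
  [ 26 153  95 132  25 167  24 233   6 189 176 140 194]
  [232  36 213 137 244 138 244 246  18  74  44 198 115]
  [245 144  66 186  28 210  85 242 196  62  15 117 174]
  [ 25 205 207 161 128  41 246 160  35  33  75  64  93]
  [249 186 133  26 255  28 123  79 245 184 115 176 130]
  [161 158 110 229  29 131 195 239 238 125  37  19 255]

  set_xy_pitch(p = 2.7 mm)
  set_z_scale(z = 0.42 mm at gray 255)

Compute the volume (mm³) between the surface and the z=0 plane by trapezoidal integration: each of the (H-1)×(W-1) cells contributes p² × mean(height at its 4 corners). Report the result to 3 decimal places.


height_mm = gray/255 × 0.42; cell vol = 2.7² × mean(4 corners)
unit = 2.7² × 0.42 / (4×255) = 0.00300176 mm³ per gray-sum
row 0: Σ corner-gray over 12 cells = 5594  → 16.7919
row 1: Σ corner-gray over 12 cells = 6720  → 20.1719
row 2: Σ corner-gray over 12 cells = 6715  → 20.1569
row 3: Σ corner-gray over 12 cells = 5747  → 17.2511
row 4: Σ corner-gray over 12 cells = 5251  → 15.7623
row 5: Σ corner-gray over 12 cells = 5210  → 15.6392
row 6: Σ corner-gray over 12 cells = 5411  → 16.2425
row 7: Σ corner-gray over 12 cells = 6431  → 19.3043
row 8: Σ corner-gray over 12 cells = 6652  → 19.9677
row 9: Σ corner-gray over 12 cells = 5949  → 17.8575
row 10: Σ corner-gray over 12 cells = 6307  → 18.9321
row 11: Σ corner-gray over 12 cells = 6915  → 20.7572
Σ rows: total corner-gray = 72902  → 218.8347 mm³

218.835


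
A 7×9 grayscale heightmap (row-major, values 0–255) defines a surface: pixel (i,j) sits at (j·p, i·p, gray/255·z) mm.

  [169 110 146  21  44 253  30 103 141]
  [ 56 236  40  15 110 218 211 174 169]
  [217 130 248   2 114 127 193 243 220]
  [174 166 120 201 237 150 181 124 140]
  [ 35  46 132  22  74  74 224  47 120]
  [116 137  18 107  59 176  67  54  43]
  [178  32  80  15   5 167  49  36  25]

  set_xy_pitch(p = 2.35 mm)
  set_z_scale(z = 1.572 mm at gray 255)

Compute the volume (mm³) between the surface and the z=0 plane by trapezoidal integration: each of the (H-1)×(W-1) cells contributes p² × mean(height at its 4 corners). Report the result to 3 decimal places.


197.314

height_mm = gray/255 × 1.572; cell vol = 2.35² × mean(4 corners)
unit = 2.35² × 1.572 / (4×255) = 0.00851115 mm³ per gray-sum
row 0: Σ corner-gray over 8 cells = 3957  → 33.6786
row 1: Σ corner-gray over 8 cells = 4784  → 40.7173
row 2: Σ corner-gray over 8 cells = 5223  → 44.4537
row 3: Σ corner-gray over 8 cells = 4065  → 34.5978
row 4: Σ corner-gray over 8 cells = 2788  → 23.7291
row 5: Σ corner-gray over 8 cells = 2366  → 20.1374
Σ rows: total corner-gray = 23183  → 197.3139 mm³


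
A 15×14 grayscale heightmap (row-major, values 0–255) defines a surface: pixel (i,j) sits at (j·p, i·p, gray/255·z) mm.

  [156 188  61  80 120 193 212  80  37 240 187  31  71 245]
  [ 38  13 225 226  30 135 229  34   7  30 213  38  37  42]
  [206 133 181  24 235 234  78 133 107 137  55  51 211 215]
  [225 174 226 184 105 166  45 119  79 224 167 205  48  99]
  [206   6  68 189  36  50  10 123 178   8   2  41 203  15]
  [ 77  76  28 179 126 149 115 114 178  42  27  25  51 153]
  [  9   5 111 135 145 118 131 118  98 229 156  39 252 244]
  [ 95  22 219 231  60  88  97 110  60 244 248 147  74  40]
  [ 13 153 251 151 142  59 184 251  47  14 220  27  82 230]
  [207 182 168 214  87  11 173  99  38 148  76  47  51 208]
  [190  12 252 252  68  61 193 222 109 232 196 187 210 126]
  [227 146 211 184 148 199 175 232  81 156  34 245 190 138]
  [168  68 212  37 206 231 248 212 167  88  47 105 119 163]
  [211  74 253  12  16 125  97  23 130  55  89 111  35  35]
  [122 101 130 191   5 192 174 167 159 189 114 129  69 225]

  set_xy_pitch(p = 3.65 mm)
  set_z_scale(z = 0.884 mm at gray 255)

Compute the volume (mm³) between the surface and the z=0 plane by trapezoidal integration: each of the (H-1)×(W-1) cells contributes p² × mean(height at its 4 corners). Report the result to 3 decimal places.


1056.059

height_mm = gray/255 × 0.884; cell vol = 3.65² × mean(4 corners)
unit = 3.65² × 0.884 / (4×255) = 0.0115462 mm³ per gray-sum
row 0: Σ corner-gray over 13 cells = 5915  → 68.2956
row 1: Σ corner-gray over 13 cells = 6093  → 70.3508
row 2: Σ corner-gray over 13 cells = 7387  → 85.2915
row 3: Σ corner-gray over 13 cells = 5857  → 67.6259
row 4: Σ corner-gray over 13 cells = 4499  → 51.9462
row 5: Σ corner-gray over 13 cells = 5777  → 66.7022
row 6: Σ corner-gray over 13 cells = 6662  → 76.9206
row 7: Σ corner-gray over 13 cells = 6740  → 77.8212
row 8: Σ corner-gray over 13 cells = 6408  → 73.9878
row 9: Σ corner-gray over 13 cells = 7307  → 84.3678
row 10: Σ corner-gray over 13 cells = 8671  → 100.1168
row 11: Σ corner-gray over 13 cells = 8178  → 94.4246
row 12: Σ corner-gray over 13 cells = 6097  → 70.3970
row 13: Σ corner-gray over 13 cells = 5873  → 67.8106
Σ rows: total corner-gray = 91464  → 1056.0586 mm³


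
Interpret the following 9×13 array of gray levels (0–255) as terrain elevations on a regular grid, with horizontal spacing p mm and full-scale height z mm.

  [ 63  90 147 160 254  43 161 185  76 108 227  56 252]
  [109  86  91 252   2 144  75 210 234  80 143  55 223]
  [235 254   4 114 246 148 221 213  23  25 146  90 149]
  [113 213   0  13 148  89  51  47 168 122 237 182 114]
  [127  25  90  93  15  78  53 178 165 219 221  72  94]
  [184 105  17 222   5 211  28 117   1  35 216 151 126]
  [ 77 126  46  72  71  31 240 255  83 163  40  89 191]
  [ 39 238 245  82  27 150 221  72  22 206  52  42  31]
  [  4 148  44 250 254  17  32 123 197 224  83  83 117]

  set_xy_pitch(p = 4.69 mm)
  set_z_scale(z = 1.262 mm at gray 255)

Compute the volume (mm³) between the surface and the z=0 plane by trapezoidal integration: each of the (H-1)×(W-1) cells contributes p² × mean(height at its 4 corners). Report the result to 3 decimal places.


height_mm = gray/255 × 1.262; cell vol = 4.69² × mean(4 corners)
unit = 4.69² × 1.262 / (4×255) = 0.0272148 mm³ per gray-sum
row 0: Σ corner-gray over 12 cells = 6405  → 174.3107
row 1: Σ corner-gray over 12 cells = 6428  → 174.9366
row 2: Σ corner-gray over 12 cells = 6119  → 166.5273
row 3: Σ corner-gray over 12 cells = 5406  → 147.1231
row 4: Σ corner-gray over 12 cells = 5165  → 140.5644
row 5: Σ corner-gray over 12 cells = 5226  → 142.2245
row 6: Σ corner-gray over 12 cells = 5484  → 149.2459
row 7: Σ corner-gray over 12 cells = 5815  → 158.2540
Σ rows: total corner-gray = 46048  → 1253.1863 mm³

1253.186


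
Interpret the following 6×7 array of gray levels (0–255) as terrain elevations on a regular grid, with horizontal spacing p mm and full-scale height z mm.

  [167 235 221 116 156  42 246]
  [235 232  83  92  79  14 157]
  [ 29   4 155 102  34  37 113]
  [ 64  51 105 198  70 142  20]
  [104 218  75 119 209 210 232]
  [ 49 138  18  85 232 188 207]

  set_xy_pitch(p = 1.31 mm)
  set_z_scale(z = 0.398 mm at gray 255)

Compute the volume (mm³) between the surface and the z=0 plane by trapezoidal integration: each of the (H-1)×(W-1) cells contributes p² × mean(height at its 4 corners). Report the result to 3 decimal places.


height_mm = gray/255 × 0.398; cell vol = 1.31² × mean(4 corners)
unit = 1.31² × 0.398 / (4×255) = 0.000669615 mm³ per gray-sum
row 0: Σ corner-gray over 6 cells = 3345  → 2.2399
row 1: Σ corner-gray over 6 cells = 2198  → 1.4718
row 2: Σ corner-gray over 6 cells = 2022  → 1.3540
row 3: Σ corner-gray over 6 cells = 3214  → 2.1521
row 4: Σ corner-gray over 6 cells = 3576  → 2.3945
Σ rows: total corner-gray = 14355  → 9.6123 mm³

9.612


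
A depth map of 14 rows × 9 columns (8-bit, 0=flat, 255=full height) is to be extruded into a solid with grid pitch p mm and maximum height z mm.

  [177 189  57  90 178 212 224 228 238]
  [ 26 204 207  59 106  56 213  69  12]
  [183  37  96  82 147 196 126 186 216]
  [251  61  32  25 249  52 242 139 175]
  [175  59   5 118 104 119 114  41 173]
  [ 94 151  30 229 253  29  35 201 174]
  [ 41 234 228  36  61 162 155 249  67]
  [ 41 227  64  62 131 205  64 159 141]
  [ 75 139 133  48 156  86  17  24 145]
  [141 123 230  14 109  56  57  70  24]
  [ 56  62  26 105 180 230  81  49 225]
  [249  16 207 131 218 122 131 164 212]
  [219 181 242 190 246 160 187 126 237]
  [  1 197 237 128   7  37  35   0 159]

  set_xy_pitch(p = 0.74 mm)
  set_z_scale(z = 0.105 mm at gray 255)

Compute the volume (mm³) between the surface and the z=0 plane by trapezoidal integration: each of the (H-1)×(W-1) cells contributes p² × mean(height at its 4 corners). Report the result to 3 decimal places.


2.966

height_mm = gray/255 × 0.105; cell vol = 0.74² × mean(4 corners)
unit = 0.74² × 0.105 / (4×255) = 5.63706e-05 mm³ per gray-sum
row 0: Σ corner-gray over 8 cells = 4637  → 0.2614
row 1: Σ corner-gray over 8 cells = 4005  → 0.2258
row 2: Σ corner-gray over 8 cells = 4165  → 0.2348
row 3: Σ corner-gray over 8 cells = 3494  → 0.1970
row 4: Σ corner-gray over 8 cells = 3592  → 0.2025
row 5: Σ corner-gray over 8 cells = 4482  → 0.2527
row 6: Σ corner-gray over 8 cells = 4364  → 0.2460
row 7: Σ corner-gray over 8 cells = 3432  → 0.1935
row 8: Σ corner-gray over 8 cells = 2909  → 0.1640
row 9: Σ corner-gray over 8 cells = 3230  → 0.1821
row 10: Σ corner-gray over 8 cells = 4186  → 0.2360
row 11: Σ corner-gray over 8 cells = 5559  → 0.3134
row 12: Σ corner-gray over 8 cells = 4562  → 0.2572
Σ rows: total corner-gray = 52617  → 2.9661 mm³


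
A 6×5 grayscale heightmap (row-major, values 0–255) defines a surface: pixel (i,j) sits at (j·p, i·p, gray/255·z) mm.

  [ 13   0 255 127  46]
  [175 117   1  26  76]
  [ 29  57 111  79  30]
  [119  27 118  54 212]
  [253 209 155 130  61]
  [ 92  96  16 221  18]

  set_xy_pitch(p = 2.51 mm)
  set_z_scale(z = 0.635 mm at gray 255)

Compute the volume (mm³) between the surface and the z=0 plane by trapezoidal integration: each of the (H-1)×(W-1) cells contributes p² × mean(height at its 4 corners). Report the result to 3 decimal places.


height_mm = gray/255 × 0.635; cell vol = 2.51² × mean(4 corners)
unit = 2.51² × 0.635 / (4×255) = 0.00392212 mm³ per gray-sum
row 0: Σ corner-gray over 4 cells = 1362  → 5.3419
row 1: Σ corner-gray over 4 cells = 1092  → 4.2830
row 2: Σ corner-gray over 4 cells = 1282  → 5.0282
row 3: Σ corner-gray over 4 cells = 2031  → 7.9658
row 4: Σ corner-gray over 4 cells = 2078  → 8.1502
Σ rows: total corner-gray = 7845  → 30.7690 mm³

30.769


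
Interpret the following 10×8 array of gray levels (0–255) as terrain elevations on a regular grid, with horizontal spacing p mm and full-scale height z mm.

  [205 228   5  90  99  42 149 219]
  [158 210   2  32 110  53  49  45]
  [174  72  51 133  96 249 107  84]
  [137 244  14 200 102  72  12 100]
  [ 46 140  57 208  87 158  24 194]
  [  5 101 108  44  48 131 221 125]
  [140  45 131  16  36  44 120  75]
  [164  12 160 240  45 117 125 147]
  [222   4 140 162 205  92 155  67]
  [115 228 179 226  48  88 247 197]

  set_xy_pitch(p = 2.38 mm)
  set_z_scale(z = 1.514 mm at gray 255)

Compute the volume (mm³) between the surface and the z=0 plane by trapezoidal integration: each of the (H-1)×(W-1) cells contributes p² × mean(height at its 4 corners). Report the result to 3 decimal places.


height_mm = gray/255 × 1.514; cell vol = 2.38² × mean(4 corners)
unit = 2.38² × 1.514 / (4×255) = 0.00840775 mm³ per gray-sum
row 0: Σ corner-gray over 7 cells = 2765  → 23.2474
row 1: Σ corner-gray over 7 cells = 2789  → 23.4492
row 2: Σ corner-gray over 7 cells = 3199  → 26.8964
row 3: Σ corner-gray over 7 cells = 3113  → 26.1733
row 4: Σ corner-gray over 7 cells = 3024  → 25.4250
row 5: Σ corner-gray over 7 cells = 2435  → 20.4729
row 6: Σ corner-gray over 7 cells = 2708  → 22.7682
row 7: Σ corner-gray over 7 cells = 3514  → 29.5448
row 8: Σ corner-gray over 7 cells = 4149  → 34.8837
Σ rows: total corner-gray = 27696  → 232.8610 mm³

232.861


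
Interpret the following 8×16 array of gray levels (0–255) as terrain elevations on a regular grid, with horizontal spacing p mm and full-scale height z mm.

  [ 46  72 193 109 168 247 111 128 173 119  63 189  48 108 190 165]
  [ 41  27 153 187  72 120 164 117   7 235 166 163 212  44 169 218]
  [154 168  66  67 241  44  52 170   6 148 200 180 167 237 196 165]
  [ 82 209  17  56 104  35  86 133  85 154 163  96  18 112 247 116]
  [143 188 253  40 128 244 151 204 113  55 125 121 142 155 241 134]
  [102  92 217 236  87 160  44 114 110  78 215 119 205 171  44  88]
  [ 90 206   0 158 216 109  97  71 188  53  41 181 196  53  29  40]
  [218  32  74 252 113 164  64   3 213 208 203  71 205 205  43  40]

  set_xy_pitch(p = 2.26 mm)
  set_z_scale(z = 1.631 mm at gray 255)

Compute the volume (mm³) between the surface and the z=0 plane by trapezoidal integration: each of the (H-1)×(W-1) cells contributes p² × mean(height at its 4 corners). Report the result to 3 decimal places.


445.298

height_mm = gray/255 × 1.631; cell vol = 2.26² × mean(4 corners)
unit = 2.26² × 1.631 / (4×255) = 0.00816715 mm³ per gray-sum
row 0: Σ corner-gray over 15 cells = 7978  → 65.1575
row 1: Σ corner-gray over 15 cells = 8134  → 66.4316
row 2: Σ corner-gray over 15 cells = 7431  → 60.6901
row 3: Σ corner-gray over 15 cells = 7825  → 63.9080
row 4: Σ corner-gray over 15 cells = 8571  → 70.0007
row 5: Σ corner-gray over 15 cells = 7300  → 59.6202
row 6: Σ corner-gray over 15 cells = 7284  → 59.4895
Σ rows: total corner-gray = 54523  → 445.2977 mm³
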